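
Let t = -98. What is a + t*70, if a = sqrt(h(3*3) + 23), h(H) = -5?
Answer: -6860 + 3*sqrt(2) ≈ -6855.8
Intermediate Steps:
a = 3*sqrt(2) (a = sqrt(-5 + 23) = sqrt(18) = 3*sqrt(2) ≈ 4.2426)
a + t*70 = 3*sqrt(2) - 98*70 = 3*sqrt(2) - 6860 = -6860 + 3*sqrt(2)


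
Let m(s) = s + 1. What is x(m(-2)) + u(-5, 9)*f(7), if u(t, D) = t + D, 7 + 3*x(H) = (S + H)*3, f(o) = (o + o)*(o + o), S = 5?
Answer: 2357/3 ≈ 785.67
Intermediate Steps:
m(s) = 1 + s
f(o) = 4*o**2 (f(o) = (2*o)*(2*o) = 4*o**2)
x(H) = 8/3 + H (x(H) = -7/3 + ((5 + H)*3)/3 = -7/3 + (15 + 3*H)/3 = -7/3 + (5 + H) = 8/3 + H)
u(t, D) = D + t
x(m(-2)) + u(-5, 9)*f(7) = (8/3 + (1 - 2)) + (9 - 5)*(4*7**2) = (8/3 - 1) + 4*(4*49) = 5/3 + 4*196 = 5/3 + 784 = 2357/3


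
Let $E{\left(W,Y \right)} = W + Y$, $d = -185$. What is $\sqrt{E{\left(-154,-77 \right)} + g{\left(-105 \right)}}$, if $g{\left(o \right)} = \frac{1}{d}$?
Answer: $\frac{4 i \sqrt{494135}}{185} \approx 15.199 i$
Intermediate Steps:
$g{\left(o \right)} = - \frac{1}{185}$ ($g{\left(o \right)} = \frac{1}{-185} = - \frac{1}{185}$)
$\sqrt{E{\left(-154,-77 \right)} + g{\left(-105 \right)}} = \sqrt{\left(-154 - 77\right) - \frac{1}{185}} = \sqrt{-231 - \frac{1}{185}} = \sqrt{- \frac{42736}{185}} = \frac{4 i \sqrt{494135}}{185}$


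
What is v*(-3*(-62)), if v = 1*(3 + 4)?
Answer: 1302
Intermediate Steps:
v = 7 (v = 1*7 = 7)
v*(-3*(-62)) = 7*(-3*(-62)) = 7*186 = 1302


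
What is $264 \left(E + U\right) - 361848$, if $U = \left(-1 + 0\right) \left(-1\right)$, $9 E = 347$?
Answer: $- \frac{1054216}{3} \approx -3.5141 \cdot 10^{5}$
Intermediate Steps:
$E = \frac{347}{9}$ ($E = \frac{1}{9} \cdot 347 = \frac{347}{9} \approx 38.556$)
$U = 1$ ($U = \left(-1\right) \left(-1\right) = 1$)
$264 \left(E + U\right) - 361848 = 264 \left(\frac{347}{9} + 1\right) - 361848 = 264 \cdot \frac{356}{9} - 361848 = \frac{31328}{3} - 361848 = - \frac{1054216}{3}$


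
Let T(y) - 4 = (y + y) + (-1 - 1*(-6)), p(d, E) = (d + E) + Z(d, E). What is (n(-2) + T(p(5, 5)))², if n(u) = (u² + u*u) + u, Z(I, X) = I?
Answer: 2025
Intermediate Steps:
n(u) = u + 2*u² (n(u) = (u² + u²) + u = 2*u² + u = u + 2*u²)
p(d, E) = E + 2*d (p(d, E) = (d + E) + d = (E + d) + d = E + 2*d)
T(y) = 9 + 2*y (T(y) = 4 + ((y + y) + (-1 - 1*(-6))) = 4 + (2*y + (-1 + 6)) = 4 + (2*y + 5) = 4 + (5 + 2*y) = 9 + 2*y)
(n(-2) + T(p(5, 5)))² = (-2*(1 + 2*(-2)) + (9 + 2*(5 + 2*5)))² = (-2*(1 - 4) + (9 + 2*(5 + 10)))² = (-2*(-3) + (9 + 2*15))² = (6 + (9 + 30))² = (6 + 39)² = 45² = 2025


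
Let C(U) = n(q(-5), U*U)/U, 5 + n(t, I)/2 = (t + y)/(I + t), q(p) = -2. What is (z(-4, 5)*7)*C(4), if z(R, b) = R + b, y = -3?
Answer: -75/4 ≈ -18.750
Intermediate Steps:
n(t, I) = -10 + 2*(-3 + t)/(I + t) (n(t, I) = -10 + 2*((t - 3)/(I + t)) = -10 + 2*((-3 + t)/(I + t)) = -10 + 2*(-3 + t)/(I + t))
C(U) = 2*(5 - 5*U²)/(U*(-2 + U²)) (C(U) = (2*(-3 - 5*U*U - 4*(-2))/(U*U - 2))/U = (2*(-3 - 5*U² + 8)/(U² - 2))/U = (2*(5 - 5*U²)/(-2 + U²))/U = 2*(5 - 5*U²)/(U*(-2 + U²)))
(z(-4, 5)*7)*C(4) = ((-4 + 5)*7)*(10*(1 - 1*4²)/(4*(-2 + 4²))) = (1*7)*(10*(¼)*(1 - 1*16)/(-2 + 16)) = 7*(10*(¼)*(1 - 16)/14) = 7*(10*(¼)*(1/14)*(-15)) = 7*(-75/28) = -75/4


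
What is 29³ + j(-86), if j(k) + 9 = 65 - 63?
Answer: 24382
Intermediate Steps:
j(k) = -7 (j(k) = -9 + (65 - 63) = -9 + 2 = -7)
29³ + j(-86) = 29³ - 7 = 24389 - 7 = 24382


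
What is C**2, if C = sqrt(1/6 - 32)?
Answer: -191/6 ≈ -31.833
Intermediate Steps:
C = I*sqrt(1146)/6 (C = sqrt(1/6 - 32) = sqrt(-191/6) = I*sqrt(1146)/6 ≈ 5.6421*I)
C**2 = (I*sqrt(1146)/6)**2 = -191/6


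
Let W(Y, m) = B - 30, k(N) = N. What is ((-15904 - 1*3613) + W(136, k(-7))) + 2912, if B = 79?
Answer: -16556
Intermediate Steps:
W(Y, m) = 49 (W(Y, m) = 79 - 30 = 49)
((-15904 - 1*3613) + W(136, k(-7))) + 2912 = ((-15904 - 1*3613) + 49) + 2912 = ((-15904 - 3613) + 49) + 2912 = (-19517 + 49) + 2912 = -19468 + 2912 = -16556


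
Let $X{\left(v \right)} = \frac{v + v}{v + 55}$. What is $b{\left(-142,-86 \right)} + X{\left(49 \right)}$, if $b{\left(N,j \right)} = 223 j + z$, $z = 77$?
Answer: $- \frac{993203}{52} \approx -19100.0$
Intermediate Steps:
$X{\left(v \right)} = \frac{2 v}{55 + v}$
$b{\left(N,j \right)} = 77 + 223 j$ ($b{\left(N,j \right)} = 223 j + 77 = 77 + 223 j$)
$b{\left(-142,-86 \right)} + X{\left(49 \right)} = \left(77 + 223 \left(-86\right)\right) + 2 \cdot 49 \frac{1}{55 + 49} = \left(77 - 19178\right) + 2 \cdot 49 \cdot \frac{1}{104} = -19101 + 2 \cdot 49 \cdot \frac{1}{104} = -19101 + \frac{49}{52} = - \frac{993203}{52}$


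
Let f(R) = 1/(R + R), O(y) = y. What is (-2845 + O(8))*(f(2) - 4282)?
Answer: 48589299/4 ≈ 1.2147e+7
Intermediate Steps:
f(R) = 1/(2*R)
(-2845 + O(8))*(f(2) - 4282) = (-2845 + 8)*((1/2)/2 - 4282) = -2837*((1/2)*(1/2) - 4282) = -2837*(1/4 - 4282) = -2837*(-17127/4) = 48589299/4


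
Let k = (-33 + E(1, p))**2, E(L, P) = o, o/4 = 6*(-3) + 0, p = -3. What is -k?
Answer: -11025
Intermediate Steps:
o = -72 (o = 4*(6*(-3) + 0) = 4*(-18 + 0) = 4*(-18) = -72)
E(L, P) = -72
k = 11025 (k = (-33 - 72)**2 = (-105)**2 = 11025)
-k = -1*11025 = -11025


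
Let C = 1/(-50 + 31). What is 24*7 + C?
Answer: 3191/19 ≈ 167.95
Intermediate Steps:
C = -1/19 (C = 1/(-19) = -1/19 ≈ -0.052632)
24*7 + C = 24*7 - 1/19 = 168 - 1/19 = 3191/19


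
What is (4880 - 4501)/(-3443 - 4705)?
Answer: -379/8148 ≈ -0.046515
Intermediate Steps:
(4880 - 4501)/(-3443 - 4705) = 379/(-8148) = 379*(-1/8148) = -379/8148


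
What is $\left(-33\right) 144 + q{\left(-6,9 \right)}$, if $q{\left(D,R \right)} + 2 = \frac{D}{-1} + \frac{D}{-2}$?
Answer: $-4745$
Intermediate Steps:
$q{\left(D,R \right)} = -2 - \frac{3 D}{2}$ ($q{\left(D,R \right)} = -2 + \left(\frac{D}{-1} + \frac{D}{-2}\right) = -2 + \left(D \left(-1\right) + D \left(- \frac{1}{2}\right)\right) = -2 - \frac{3 D}{2}$)
$\left(-33\right) 144 + q{\left(-6,9 \right)} = \left(-33\right) 144 - -7 = -4752 + \left(-2 + 9\right) = -4752 + 7 = -4745$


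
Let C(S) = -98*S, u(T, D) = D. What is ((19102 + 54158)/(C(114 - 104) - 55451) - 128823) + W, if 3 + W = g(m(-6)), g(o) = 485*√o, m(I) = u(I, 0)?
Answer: -7269853266/56431 ≈ -1.2883e+5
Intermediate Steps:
m(I) = 0
W = -3 (W = -3 + 485*√0 = -3 + 485*0 = -3 + 0 = -3)
((19102 + 54158)/(C(114 - 104) - 55451) - 128823) + W = ((19102 + 54158)/(-98*(114 - 104) - 55451) - 128823) - 3 = (73260/(-98*10 - 55451) - 128823) - 3 = (73260/(-980 - 55451) - 128823) - 3 = (73260/(-56431) - 128823) - 3 = (73260*(-1/56431) - 128823) - 3 = (-73260/56431 - 128823) - 3 = -7269683973/56431 - 3 = -7269853266/56431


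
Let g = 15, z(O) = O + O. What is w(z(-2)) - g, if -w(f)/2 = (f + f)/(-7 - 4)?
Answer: -181/11 ≈ -16.455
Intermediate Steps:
z(O) = 2*O
w(f) = 4*f/11 (w(f) = -2*(f + f)/(-7 - 4) = -2*2*f/(-11) = -2*2*f*(-1)/11 = -(-4)*f/11 = 4*f/11)
w(z(-2)) - g = 4*(2*(-2))/11 - 1*15 = (4/11)*(-4) - 15 = -16/11 - 15 = -181/11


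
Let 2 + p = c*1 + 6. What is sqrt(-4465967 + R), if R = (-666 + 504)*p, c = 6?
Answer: I*sqrt(4467587) ≈ 2113.7*I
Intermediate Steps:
p = 10 (p = -2 + (6*1 + 6) = -2 + (6 + 6) = -2 + 12 = 10)
R = -1620 (R = (-666 + 504)*10 = -162*10 = -1620)
sqrt(-4465967 + R) = sqrt(-4465967 - 1620) = sqrt(-4467587) = I*sqrt(4467587)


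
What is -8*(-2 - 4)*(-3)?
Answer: -144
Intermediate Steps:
-8*(-2 - 4)*(-3) = -8*(-6)*(-3) = 48*(-3) = -144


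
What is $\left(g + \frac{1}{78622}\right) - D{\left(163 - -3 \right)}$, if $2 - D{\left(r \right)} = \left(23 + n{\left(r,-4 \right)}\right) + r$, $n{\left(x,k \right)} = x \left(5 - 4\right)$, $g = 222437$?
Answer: $\frac{17516195381}{78622} \approx 2.2279 \cdot 10^{5}$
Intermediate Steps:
$n{\left(x,k \right)} = x$ ($n{\left(x,k \right)} = x 1 = x$)
$D{\left(r \right)} = -21 - 2 r$ ($D{\left(r \right)} = 2 - \left(\left(23 + r\right) + r\right) = 2 - \left(23 + 2 r\right) = -21 - 2 r$)
$\left(g + \frac{1}{78622}\right) - D{\left(163 - -3 \right)} = \left(222437 + \frac{1}{78622}\right) - \left(-21 - 2 \left(163 - -3\right)\right) = \left(222437 + \frac{1}{78622}\right) - \left(-21 - 2 \left(163 + 3\right)\right) = \frac{17488441815}{78622} - \left(-21 - 332\right) = \frac{17488441815}{78622} - -353 = \frac{17488441815}{78622} + 353 = \frac{17516195381}{78622}$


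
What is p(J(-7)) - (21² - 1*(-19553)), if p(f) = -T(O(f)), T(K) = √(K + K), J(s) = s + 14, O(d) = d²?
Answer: -19994 - 7*√2 ≈ -20004.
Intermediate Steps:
J(s) = 14 + s
T(K) = √2*√K (T(K) = √(2*K) = √2*√K)
p(f) = -√2*√(f²)
p(J(-7)) - (21² - 1*(-19553)) = -√2*√((14 - 7)²) - (21² - 1*(-19553)) = -√2*√(7²) - (441 + 19553) = -√2*√49 - 1*19994 = -1*√2*7 - 19994 = -7*√2 - 19994 = -19994 - 7*√2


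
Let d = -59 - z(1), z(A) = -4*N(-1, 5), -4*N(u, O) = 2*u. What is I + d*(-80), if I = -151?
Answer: 4409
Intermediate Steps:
N(u, O) = -u/2
z(A) = -2 (z(A) = -(-2)*(-1) = -4*1/2 = -2)
d = -57 (d = -59 - 1*(-2) = -59 + 2 = -57)
I + d*(-80) = -151 - 57*(-80) = -151 + 4560 = 4409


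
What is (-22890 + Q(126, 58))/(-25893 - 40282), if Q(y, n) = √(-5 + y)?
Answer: 22879/66175 ≈ 0.34573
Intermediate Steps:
(-22890 + Q(126, 58))/(-25893 - 40282) = (-22890 + √(-5 + 126))/(-25893 - 40282) = (-22890 + √121)/(-66175) = (-22890 + 11)*(-1/66175) = -22879*(-1/66175) = 22879/66175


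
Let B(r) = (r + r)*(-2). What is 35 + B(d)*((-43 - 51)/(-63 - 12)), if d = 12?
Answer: -629/25 ≈ -25.160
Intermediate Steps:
B(r) = -4*r (B(r) = (2*r)*(-2) = -4*r)
35 + B(d)*((-43 - 51)/(-63 - 12)) = 35 + (-4*12)*((-43 - 51)/(-63 - 12)) = 35 - (-4512)/(-75) = 35 - (-4512)*(-1)/75 = 35 - 48*94/75 = 35 - 1504/25 = -629/25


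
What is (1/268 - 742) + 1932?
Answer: 318921/268 ≈ 1190.0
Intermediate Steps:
(1/268 - 742) + 1932 = -198855/268 + 1932 = 318921/268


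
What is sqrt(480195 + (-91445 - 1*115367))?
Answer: sqrt(273383) ≈ 522.86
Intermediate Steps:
sqrt(480195 + (-91445 - 1*115367)) = sqrt(480195 + (-91445 - 115367)) = sqrt(480195 - 206812) = sqrt(273383)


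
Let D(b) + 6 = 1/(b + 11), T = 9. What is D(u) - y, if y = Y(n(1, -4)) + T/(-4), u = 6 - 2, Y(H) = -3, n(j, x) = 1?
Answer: -41/60 ≈ -0.68333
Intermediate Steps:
u = 4
D(b) = -6 + 1/(11 + b) (D(b) = -6 + 1/(b + 11) = -6 + 1/(11 + b))
y = -21/4 (y = -3 + 9/(-4) = -3 + 9*(-¼) = -3 - 9/4 = -21/4 ≈ -5.2500)
D(u) - y = (-65 - 6*4)/(11 + 4) - 1*(-21/4) = (-65 - 24)/15 + 21/4 = (1/15)*(-89) + 21/4 = -89/15 + 21/4 = -41/60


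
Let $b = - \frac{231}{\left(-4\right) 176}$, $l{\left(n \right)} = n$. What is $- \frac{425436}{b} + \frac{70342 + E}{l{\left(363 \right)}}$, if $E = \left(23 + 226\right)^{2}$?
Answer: $- \frac{3293649983}{2541} \approx -1.2962 \cdot 10^{6}$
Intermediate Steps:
$E = 62001$ ($E = 249^{2} = 62001$)
$b = \frac{21}{64}$ ($b = - \frac{231}{-704} = \left(-231\right) \left(- \frac{1}{704}\right) = \frac{21}{64} \approx 0.32813$)
$- \frac{425436}{b} + \frac{70342 + E}{l{\left(363 \right)}} = - \frac{425436}{\frac{21}{64}} + \frac{70342 + 62001}{363} = \left(-425436\right) \frac{64}{21} + 132343 \cdot \frac{1}{363} = - \frac{9075968}{7} + \frac{132343}{363} = - \frac{3293649983}{2541}$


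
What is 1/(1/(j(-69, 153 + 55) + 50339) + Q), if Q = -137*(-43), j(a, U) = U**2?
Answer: 93603/551415274 ≈ 0.00016975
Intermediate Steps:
Q = 5891
1/(1/(j(-69, 153 + 55) + 50339) + Q) = 1/(1/((153 + 55)**2 + 50339) + 5891) = 1/(1/(208**2 + 50339) + 5891) = 1/(1/(43264 + 50339) + 5891) = 1/(1/93603 + 5891) = 1/(551415274/93603) = 93603/551415274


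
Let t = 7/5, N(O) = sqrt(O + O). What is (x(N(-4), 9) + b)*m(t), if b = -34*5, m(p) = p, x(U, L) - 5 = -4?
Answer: -1183/5 ≈ -236.60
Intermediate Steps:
N(O) = sqrt(2)*sqrt(O) (N(O) = sqrt(2*O) = sqrt(2)*sqrt(O))
t = 7/5 (t = 7*(1/5) = 7/5 ≈ 1.4000)
x(U, L) = 1 (x(U, L) = 5 - 4 = 1)
b = -170
(x(N(-4), 9) + b)*m(t) = (1 - 170)*(7/5) = -169*7/5 = -1183/5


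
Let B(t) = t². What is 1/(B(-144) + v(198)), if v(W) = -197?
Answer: 1/20539 ≈ 4.8688e-5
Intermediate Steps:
1/(B(-144) + v(198)) = 1/((-144)² - 197) = 1/(20736 - 197) = 1/20539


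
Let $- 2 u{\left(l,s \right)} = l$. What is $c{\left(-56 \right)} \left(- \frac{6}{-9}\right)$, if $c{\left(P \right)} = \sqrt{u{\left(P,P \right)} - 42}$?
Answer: $\frac{2 i \sqrt{14}}{3} \approx 2.4944 i$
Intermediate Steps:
$u{\left(l,s \right)} = - \frac{l}{2}$
$c{\left(P \right)} = \sqrt{-42 - \frac{P}{2}}$ ($c{\left(P \right)} = \sqrt{- \frac{P}{2} - 42} = \sqrt{-42 - \frac{P}{2}}$)
$c{\left(-56 \right)} \left(- \frac{6}{-9}\right) = \frac{\sqrt{-168 - -112}}{2} \left(- \frac{6}{-9}\right) = \frac{\sqrt{-168 + 112}}{2} \left(\left(-6\right) \left(- \frac{1}{9}\right)\right) = \frac{\sqrt{-56}}{2} \cdot \frac{2}{3} = \frac{2 i \sqrt{14}}{2} \cdot \frac{2}{3} = i \sqrt{14} \cdot \frac{2}{3} = \frac{2 i \sqrt{14}}{3}$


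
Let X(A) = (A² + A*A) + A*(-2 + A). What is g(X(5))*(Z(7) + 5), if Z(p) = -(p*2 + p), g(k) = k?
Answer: -1040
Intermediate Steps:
X(A) = 2*A² + A*(-2 + A) (X(A) = (A² + A²) + A*(-2 + A) = 2*A² + A*(-2 + A))
Z(p) = -3*p (Z(p) = -(2*p + p) = -3*p)
g(X(5))*(Z(7) + 5) = (5*(-2 + 3*5))*(-3*7 + 5) = (5*(-2 + 15))*(-21 + 5) = (5*13)*(-16) = 65*(-16) = -1040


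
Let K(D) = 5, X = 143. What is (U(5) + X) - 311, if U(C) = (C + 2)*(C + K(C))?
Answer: -98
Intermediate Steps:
U(C) = (2 + C)*(5 + C) (U(C) = (C + 2)*(C + 5) = (2 + C)*(5 + C))
(U(5) + X) - 311 = ((10 + 5² + 7*5) + 143) - 311 = ((10 + 25 + 35) + 143) - 311 = (70 + 143) - 311 = 213 - 311 = -98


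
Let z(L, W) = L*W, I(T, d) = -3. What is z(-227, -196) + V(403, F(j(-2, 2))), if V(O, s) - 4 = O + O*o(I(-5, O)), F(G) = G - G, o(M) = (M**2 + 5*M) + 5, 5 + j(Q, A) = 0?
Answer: 44496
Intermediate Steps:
j(Q, A) = -5 (j(Q, A) = -5 + 0 = -5)
o(M) = 5 + M**2 + 5*M
F(G) = 0
V(O, s) = 4 (V(O, s) = 4 + (O + O*(5 + (-3)**2 + 5*(-3))) = 4 + (O + O*(5 + 9 - 15)) = 4 + (O + O*(-1)) = 4 + (O - O) = 4 + 0 = 4)
z(-227, -196) + V(403, F(j(-2, 2))) = -227*(-196) + 4 = 44492 + 4 = 44496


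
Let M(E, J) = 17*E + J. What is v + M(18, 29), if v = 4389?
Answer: 4724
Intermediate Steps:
M(E, J) = J + 17*E
v + M(18, 29) = 4389 + (29 + 17*18) = 4389 + (29 + 306) = 4389 + 335 = 4724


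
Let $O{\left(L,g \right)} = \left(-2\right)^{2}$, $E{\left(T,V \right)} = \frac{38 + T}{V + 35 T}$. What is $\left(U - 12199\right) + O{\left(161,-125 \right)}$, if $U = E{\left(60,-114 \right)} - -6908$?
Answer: $- \frac{5249942}{993} \approx -5287.0$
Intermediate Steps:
$E{\left(T,V \right)} = \frac{38 + T}{V + 35 T}$
$O{\left(L,g \right)} = 4$
$U = \frac{6859693}{993}$ ($U = \frac{38 + 60}{-114 + 35 \cdot 60} - -6908 = \frac{1}{-114 + 2100} \cdot 98 + 6908 = \frac{1}{1986} \cdot 98 + 6908 = \frac{49}{993} + 6908 = \frac{6859693}{993} \approx 6908.0$)
$\left(U - 12199\right) + O{\left(161,-125 \right)} = \left(\frac{6859693}{993} - 12199\right) + 4 = - \frac{5253914}{993} + 4 = - \frac{5249942}{993}$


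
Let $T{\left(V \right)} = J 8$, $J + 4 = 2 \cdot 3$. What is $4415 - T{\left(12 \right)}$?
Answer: $4399$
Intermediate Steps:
$J = 2$ ($J = -4 + 2 \cdot 3 = -4 + 6 = 2$)
$T{\left(V \right)} = 16$ ($T{\left(V \right)} = 2 \cdot 8 = 16$)
$4415 - T{\left(12 \right)} = 4415 - 16 = 4399$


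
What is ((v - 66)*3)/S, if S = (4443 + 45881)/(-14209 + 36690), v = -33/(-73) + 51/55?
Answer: -4374555309/50512715 ≈ -86.603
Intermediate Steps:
v = 5538/4015 (v = -33*(-1/73) + 51*(1/55) = 33/73 + 51/55 = 5538/4015 ≈ 1.3793)
S = 50324/22481 ≈ 2.2385
((v - 66)*3)/S = ((5538/4015 - 66)*3)/(50324/22481) = -259452/4015*3*(22481/50324) = -778356/4015*22481/50324 = -4374555309/50512715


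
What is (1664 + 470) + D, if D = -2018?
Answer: 116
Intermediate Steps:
(1664 + 470) + D = (1664 + 470) - 2018 = 2134 - 2018 = 116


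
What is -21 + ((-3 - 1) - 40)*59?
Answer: -2617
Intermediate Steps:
-21 + ((-3 - 1) - 40)*59 = -21 + (-4 - 40)*59 = -21 - 44*59 = -21 - 2596 = -2617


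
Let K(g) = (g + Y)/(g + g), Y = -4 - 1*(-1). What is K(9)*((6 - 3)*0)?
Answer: 0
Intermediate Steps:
Y = -3 (Y = -4 + 1 = -3)
K(g) = (-3 + g)/(2*g) (K(g) = (g - 3)/(g + g) = (-3 + g)/((2*g)) = (-3 + g)*(1/(2*g)) = (-3 + g)/(2*g))
K(9)*((6 - 3)*0) = ((1/2)*(-3 + 9)/9)*((6 - 3)*0) = ((1/2)*(1/9)*6)*(3*0) = (1/3)*0 = 0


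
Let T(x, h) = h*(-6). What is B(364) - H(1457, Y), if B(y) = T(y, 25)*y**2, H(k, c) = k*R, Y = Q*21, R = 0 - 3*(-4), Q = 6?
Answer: -19891884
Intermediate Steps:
R = 12 (R = 0 + 12 = 12)
Y = 126 (Y = 6*21 = 126)
T(x, h) = -6*h
H(k, c) = 12*k (H(k, c) = k*12 = 12*k)
B(y) = -150*y**2 (B(y) = (-6*25)*y**2 = -150*y**2)
B(364) - H(1457, Y) = -150*364**2 - 12*1457 = -150*132496 - 1*17484 = -19874400 - 17484 = -19891884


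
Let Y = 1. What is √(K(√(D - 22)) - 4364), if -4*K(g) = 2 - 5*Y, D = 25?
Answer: I*√17453/2 ≈ 66.055*I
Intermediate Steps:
K(g) = ¾ (K(g) = -(2 - 5*1)/4 = -(2 - 5)/4 = -¼*(-3) = ¾)
√(K(√(D - 22)) - 4364) = √(¾ - 4364) = √(-17453/4) = I*√17453/2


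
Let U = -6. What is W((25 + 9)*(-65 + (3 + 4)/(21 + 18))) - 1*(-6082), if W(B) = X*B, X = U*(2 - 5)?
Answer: -436646/13 ≈ -33588.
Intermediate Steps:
X = 18 (X = -6*(2 - 5) = -6*(-3) = 18)
W(B) = 18*B
W((25 + 9)*(-65 + (3 + 4)/(21 + 18))) - 1*(-6082) = 18*((25 + 9)*(-65 + (3 + 4)/(21 + 18))) - 1*(-6082) = 18*(34*(-65 + 7/39)) + 6082 = 18*(34*(-2528/39)) + 6082 = 18*(-85952/39) + 6082 = -515712/13 + 6082 = -436646/13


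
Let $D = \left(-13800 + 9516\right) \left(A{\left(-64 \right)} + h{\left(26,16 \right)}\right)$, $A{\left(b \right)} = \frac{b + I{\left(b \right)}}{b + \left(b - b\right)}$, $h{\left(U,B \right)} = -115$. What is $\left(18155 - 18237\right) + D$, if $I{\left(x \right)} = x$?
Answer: $484010$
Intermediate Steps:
$A{\left(b \right)} = 2$ ($A{\left(b \right)} = \frac{b + b}{b + \left(b - b\right)} = \frac{2 b}{b + 0} = \frac{2 b}{b} = 2$)
$D = 484092$ ($D = \left(-13800 + 9516\right) \left(2 - 115\right) = \left(-4284\right) \left(-113\right) = 484092$)
$\left(18155 - 18237\right) + D = \left(18155 - 18237\right) + 484092 = -82 + 484092 = 484010$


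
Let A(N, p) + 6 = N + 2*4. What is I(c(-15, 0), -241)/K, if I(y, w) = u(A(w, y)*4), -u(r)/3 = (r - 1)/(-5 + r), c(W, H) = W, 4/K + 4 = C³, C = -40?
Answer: 45938871/961 ≈ 47803.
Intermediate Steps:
K = -1/16001 (K = 4/(-4 + (-40)³) = 4/(-4 - 64000) = 4/(-64004) = 4*(-1/64004) = -1/16001 ≈ -6.2496e-5)
A(N, p) = 2 + N (A(N, p) = -6 + (N + 2*4) = -6 + (N + 8) = -6 + (8 + N) = 2 + N)
u(r) = -3*(-1 + r)/(-5 + r) (u(r) = -3*(r - 1)/(-5 + r) = -3*(-1 + r)/(-5 + r))
I(y, w) = 3*(-7 - 4*w)/(3 + 4*w) (I(y, w) = 3*(1 - (2 + w)*4)/(-5 + (2 + w)*4) = 3*(1 - (8 + 4*w))/(-5 + (8 + 4*w)) = 3*(1 + (-8 - 4*w))/(3 + 4*w) = 3*(-7 - 4*w)/(3 + 4*w))
I(c(-15, 0), -241)/K = (3*(-7 - 4*(-241))/(3 + 4*(-241)))/(-1/16001) = (3*(-7 + 964)/(3 - 964))*(-16001) = (3*957/(-961))*(-16001) = (3*(-1/961)*957)*(-16001) = -2871/961*(-16001) = 45938871/961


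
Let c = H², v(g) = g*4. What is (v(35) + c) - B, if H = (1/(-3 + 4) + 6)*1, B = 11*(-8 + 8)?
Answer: 189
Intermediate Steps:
v(g) = 4*g
B = 0 (B = 11*0 = 0)
H = 7 (H = (1/1 + 6)*1 = (1 + 6)*1 = 7*1 = 7)
c = 49 (c = 7² = 49)
(v(35) + c) - B = (4*35 + 49) - 1*0 = (140 + 49) + 0 = 189 + 0 = 189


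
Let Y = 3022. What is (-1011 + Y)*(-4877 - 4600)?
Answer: -19058247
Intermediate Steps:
(-1011 + Y)*(-4877 - 4600) = (-1011 + 3022)*(-4877 - 4600) = 2011*(-9477) = -19058247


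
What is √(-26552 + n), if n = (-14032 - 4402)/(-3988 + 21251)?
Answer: I*√7913110785430/17263 ≈ 162.95*I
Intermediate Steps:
n = -18434/17263 ≈ -1.0678
√(-26552 + n) = √(-26552 - 18434/17263) = √(-458385610/17263) = I*√7913110785430/17263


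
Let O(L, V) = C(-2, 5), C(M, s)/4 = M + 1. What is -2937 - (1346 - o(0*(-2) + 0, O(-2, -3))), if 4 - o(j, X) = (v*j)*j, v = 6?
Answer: -4279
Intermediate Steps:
C(M, s) = 4 + 4*M (C(M, s) = 4*(M + 1) = 4*(1 + M) = 4 + 4*M)
O(L, V) = -4 (O(L, V) = 4 + 4*(-2) = 4 - 8 = -4)
o(j, X) = 4 - 6*j² (o(j, X) = 4 - 6*j*j = 4 - 6*j²)
-2937 - (1346 - o(0*(-2) + 0, O(-2, -3))) = -2937 - (1346 - (4 - 6*(0*(-2) + 0)²)) = -2937 - (1346 - (4 - 6*(0 + 0)²)) = -2937 - (1346 - (4 - 6*0²)) = -2937 - (1346 - (4 - 6*0)) = -2937 - (1346 - (4 + 0)) = -2937 - (1346 - 1*4) = -2937 - (1346 - 4) = -2937 - 1*1342 = -2937 - 1342 = -4279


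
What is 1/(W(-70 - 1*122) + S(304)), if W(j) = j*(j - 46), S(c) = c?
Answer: 1/46000 ≈ 2.1739e-5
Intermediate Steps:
W(j) = j*(-46 + j)
1/(W(-70 - 1*122) + S(304)) = 1/((-70 - 1*122)*(-46 + (-70 - 1*122)) + 304) = 1/((-70 - 122)*(-46 + (-70 - 122)) + 304) = 1/(-192*(-46 - 192) + 304) = 1/(-192*(-238) + 304) = 1/(45696 + 304) = 1/46000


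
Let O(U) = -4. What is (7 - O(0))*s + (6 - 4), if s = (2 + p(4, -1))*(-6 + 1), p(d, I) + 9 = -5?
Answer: 662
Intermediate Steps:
p(d, I) = -14 (p(d, I) = -9 - 5 = -14)
s = 60 (s = (2 - 14)*(-6 + 1) = -12*(-5) = 60)
(7 - O(0))*s + (6 - 4) = (7 - 1*(-4))*60 + (6 - 4) = (7 + 4)*60 + 2 = 11*60 + 2 = 660 + 2 = 662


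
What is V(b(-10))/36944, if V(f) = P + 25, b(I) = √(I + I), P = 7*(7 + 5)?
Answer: 109/36944 ≈ 0.0029504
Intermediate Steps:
P = 84 (P = 7*12 = 84)
b(I) = √2*√I (b(I) = √(2*I) = √2*√I)
V(f) = 109 (V(f) = 84 + 25 = 109)
V(b(-10))/36944 = 109/36944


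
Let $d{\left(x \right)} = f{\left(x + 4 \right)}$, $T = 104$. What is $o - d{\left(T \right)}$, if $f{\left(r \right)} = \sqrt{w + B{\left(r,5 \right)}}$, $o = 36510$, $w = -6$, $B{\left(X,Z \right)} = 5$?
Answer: $36510 - i \approx 36510.0 - 1.0 i$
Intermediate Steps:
$f{\left(r \right)} = i$ ($f{\left(r \right)} = \sqrt{-6 + 5} = \sqrt{-1} = i$)
$d{\left(x \right)} = i$
$o - d{\left(T \right)} = 36510 - i$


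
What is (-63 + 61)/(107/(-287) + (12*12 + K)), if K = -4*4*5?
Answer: -574/18261 ≈ -0.031433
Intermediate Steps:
K = -80 (K = -16*5 = -80)
(-63 + 61)/(107/(-287) + (12*12 + K)) = (-63 + 61)/(107/(-287) + (12*12 - 80)) = -2/(107*(-1/287) + (144 - 80)) = -2/(-107/287 + 64) = -2/18261/287 = -2*287/18261 = -574/18261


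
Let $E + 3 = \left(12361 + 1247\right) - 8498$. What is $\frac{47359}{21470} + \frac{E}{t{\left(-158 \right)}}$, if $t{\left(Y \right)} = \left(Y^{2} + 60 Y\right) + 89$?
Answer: $\frac{847168997}{334352310} \approx 2.5338$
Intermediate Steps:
$t{\left(Y \right)} = 89 + Y^{2} + 60 Y$
$E = 5107$ ($E = -3 + \left(\left(12361 + 1247\right) - 8498\right) = -3 + \left(13608 - 8498\right) = -3 + 5110 = 5107$)
$\frac{47359}{21470} + \frac{E}{t{\left(-158 \right)}} = \frac{47359}{21470} + \frac{5107}{89 + \left(-158\right)^{2} + 60 \left(-158\right)} = 47359 \cdot \frac{1}{21470} + \frac{5107}{89 + 24964 - 9480} = \frac{47359}{21470} + \frac{5107}{15573} = \frac{847168997}{334352310}$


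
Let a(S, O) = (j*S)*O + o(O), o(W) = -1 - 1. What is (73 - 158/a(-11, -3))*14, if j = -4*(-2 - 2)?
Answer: 267680/263 ≈ 1017.8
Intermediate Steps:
o(W) = -2
j = 16 (j = -4*(-4) = 16)
a(S, O) = -2 + 16*O*S (a(S, O) = (16*S)*O - 2 = 16*O*S - 2 = -2 + 16*O*S)
(73 - 158/a(-11, -3))*14 = (73 - 158/(-2 + 16*(-3)*(-11)))*14 = (73 - 158/(-2 + 528))*14 = (73 - 158/526)*14 = (73 - 158*1/526)*14 = (73 - 79/263)*14 = (19120/263)*14 = 267680/263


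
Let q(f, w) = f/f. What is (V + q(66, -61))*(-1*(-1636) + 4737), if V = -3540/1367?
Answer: -13848529/1367 ≈ -10131.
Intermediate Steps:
q(f, w) = 1
V = -3540/1367 (V = -3540*1/1367 = -3540/1367 ≈ -2.5896)
(V + q(66, -61))*(-1*(-1636) + 4737) = (-3540/1367 + 1)*(-1*(-1636) + 4737) = -2173*(1636 + 4737)/1367 = -2173/1367*6373 = -13848529/1367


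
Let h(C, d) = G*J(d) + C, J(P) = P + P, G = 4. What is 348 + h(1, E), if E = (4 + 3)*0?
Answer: 349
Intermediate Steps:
J(P) = 2*P
E = 0 (E = 7*0 = 0)
h(C, d) = C + 8*d (h(C, d) = 4*(2*d) + C = 8*d + C = C + 8*d)
348 + h(1, E) = 348 + (1 + 8*0) = 348 + (1 + 0) = 348 + 1 = 349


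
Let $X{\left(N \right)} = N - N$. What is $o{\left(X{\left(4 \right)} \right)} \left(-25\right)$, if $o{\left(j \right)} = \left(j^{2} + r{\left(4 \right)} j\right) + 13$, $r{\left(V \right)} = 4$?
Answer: $-325$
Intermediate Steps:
$X{\left(N \right)} = 0$
$o{\left(j \right)} = 13 + j^{2} + 4 j$ ($o{\left(j \right)} = \left(j^{2} + 4 j\right) + 13 = 13 + j^{2} + 4 j$)
$o{\left(X{\left(4 \right)} \right)} \left(-25\right) = \left(13 + 0^{2} + 4 \cdot 0\right) \left(-25\right) = \left(13 + 0 + 0\right) \left(-25\right) = 13 \left(-25\right) = -325$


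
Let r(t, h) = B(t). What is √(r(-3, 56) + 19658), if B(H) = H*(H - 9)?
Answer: √19694 ≈ 140.34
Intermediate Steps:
B(H) = H*(-9 + H)
r(t, h) = t*(-9 + t)
√(r(-3, 56) + 19658) = √(-3*(-9 - 3) + 19658) = √(-3*(-12) + 19658) = √(36 + 19658) = √19694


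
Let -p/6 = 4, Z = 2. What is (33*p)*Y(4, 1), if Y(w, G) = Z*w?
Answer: -6336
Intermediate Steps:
Y(w, G) = 2*w
p = -24 (p = -6*4 = -24)
(33*p)*Y(4, 1) = (33*(-24))*(2*4) = -792*8 = -6336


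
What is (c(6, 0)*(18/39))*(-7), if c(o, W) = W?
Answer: 0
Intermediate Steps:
(c(6, 0)*(18/39))*(-7) = (0*(18/39))*(-7) = (0*(18*(1/39)))*(-7) = (0*(6/13))*(-7) = 0*(-7) = 0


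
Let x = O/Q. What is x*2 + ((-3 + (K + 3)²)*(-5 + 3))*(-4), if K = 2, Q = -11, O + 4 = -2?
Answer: 1948/11 ≈ 177.09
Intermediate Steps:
O = -6 (O = -4 - 2 = -6)
x = 6/11 (x = -6/(-11) = -6*(-1/11) = 6/11 ≈ 0.54545)
x*2 + ((-3 + (K + 3)²)*(-5 + 3))*(-4) = (6/11)*2 + ((-3 + (2 + 3)²)*(-5 + 3))*(-4) = 12/11 + ((-3 + 5²)*(-2))*(-4) = 12/11 + ((-3 + 25)*(-2))*(-4) = 12/11 + (22*(-2))*(-4) = 12/11 - 44*(-4) = 12/11 + 176 = 1948/11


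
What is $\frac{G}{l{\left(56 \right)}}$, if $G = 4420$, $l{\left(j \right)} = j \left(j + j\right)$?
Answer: $\frac{1105}{1568} \approx 0.70472$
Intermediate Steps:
$l{\left(j \right)} = 2 j^{2}$ ($l{\left(j \right)} = j 2 j = 2 j^{2}$)
$\frac{G}{l{\left(56 \right)}} = \frac{4420}{2 \cdot 56^{2}} = \frac{4420}{2 \cdot 3136} = \frac{4420}{6272} = 4420 \cdot \frac{1}{6272} = \frac{1105}{1568}$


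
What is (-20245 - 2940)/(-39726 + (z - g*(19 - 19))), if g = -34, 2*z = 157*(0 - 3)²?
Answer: 46370/78039 ≈ 0.59419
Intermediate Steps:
z = 1413/2 (z = (157*(0 - 3)²)/2 = (157*(-3)²)/2 = (157*9)/2 = (½)*1413 = 1413/2 ≈ 706.50)
(-20245 - 2940)/(-39726 + (z - g*(19 - 19))) = (-20245 - 2940)/(-39726 + (1413/2 - (-34)*(19 - 19))) = -23185/(-39726 + (1413/2 - (-34)*0)) = -23185/(-39726 + (1413/2 - 1*0)) = -23185/(-39726 + (1413/2 + 0)) = -23185/(-39726 + 1413/2) = -23185/(-78039/2) = -23185*(-2/78039) = 46370/78039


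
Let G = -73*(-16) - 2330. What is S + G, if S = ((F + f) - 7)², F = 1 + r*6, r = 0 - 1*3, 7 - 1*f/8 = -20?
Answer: 35702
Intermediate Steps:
f = 216 (f = 56 - 8*(-20) = 56 + 160 = 216)
r = -3 (r = 0 - 3 = -3)
F = -17 (F = 1 - 3*6 = 1 - 18 = -17)
G = -1162 (G = 1168 - 2330 = -1162)
S = 36864 (S = ((-17 + 216) - 7)² = (199 - 7)² = 192² = 36864)
S + G = 36864 - 1162 = 35702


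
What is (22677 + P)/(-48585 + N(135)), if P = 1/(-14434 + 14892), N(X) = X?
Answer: -10386067/22190100 ≈ -0.46805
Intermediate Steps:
P = 1/458 ≈ 0.0021834
(22677 + P)/(-48585 + N(135)) = (22677 + 1/458)/(-48585 + 135) = (10386067/458)/(-48450) = (10386067/458)*(-1/48450) = -10386067/22190100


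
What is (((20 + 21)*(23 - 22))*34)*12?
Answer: 16728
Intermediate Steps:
(((20 + 21)*(23 - 22))*34)*12 = ((41*1)*34)*12 = (41*34)*12 = 1394*12 = 16728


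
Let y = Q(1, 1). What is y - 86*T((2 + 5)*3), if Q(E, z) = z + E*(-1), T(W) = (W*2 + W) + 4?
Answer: -5762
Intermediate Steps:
T(W) = 4 + 3*W (T(W) = (2*W + W) + 4 = 3*W + 4 = 4 + 3*W)
Q(E, z) = z - E
y = 0 (y = 1 - 1*1 = 1 - 1 = 0)
y - 86*T((2 + 5)*3) = 0 - 86*(4 + 3*((2 + 5)*3)) = 0 - 86*(4 + 3*(7*3)) = 0 - 86*(4 + 3*21) = 0 - 86*(4 + 63) = 0 - 86*67 = 0 - 5762 = -5762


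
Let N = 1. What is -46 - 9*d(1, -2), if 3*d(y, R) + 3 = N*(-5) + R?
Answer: -16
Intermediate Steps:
d(y, R) = -8/3 + R/3 (d(y, R) = -1 + (1*(-5) + R)/3 = -1 + (-5 + R)/3 = -1 + (-5/3 + R/3) = -8/3 + R/3)
-46 - 9*d(1, -2) = -46 - 9*(-8/3 + (1/3)*(-2)) = -46 - 9*(-8/3 - 2/3) = -46 - 9*(-10/3) = -46 + 30 = -16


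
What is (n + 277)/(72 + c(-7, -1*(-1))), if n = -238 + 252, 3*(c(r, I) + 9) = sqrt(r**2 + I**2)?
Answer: 164997/35671 - 4365*sqrt(2)/35671 ≈ 4.4525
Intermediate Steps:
c(r, I) = -9 + sqrt(I**2 + r**2)/3 (c(r, I) = -9 + sqrt(r**2 + I**2)/3 = -9 + sqrt(I**2 + r**2)/3)
n = 14
(n + 277)/(72 + c(-7, -1*(-1))) = (14 + 277)/(72 + (-9 + sqrt((-1*(-1))**2 + (-7)**2)/3)) = 291/(72 + (-9 + sqrt(1**2 + 49)/3)) = 291/(72 + (-9 + sqrt(1 + 49)/3)) = 291/(72 + (-9 + sqrt(50)/3)) = 291/(72 + (-9 + (5*sqrt(2))/3)) = 291/(72 + (-9 + 5*sqrt(2)/3)) = 291/(63 + 5*sqrt(2)/3)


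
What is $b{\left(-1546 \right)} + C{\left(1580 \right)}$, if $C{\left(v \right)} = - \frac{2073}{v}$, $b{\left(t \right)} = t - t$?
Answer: $- \frac{2073}{1580} \approx -1.312$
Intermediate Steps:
$b{\left(t \right)} = 0$
$b{\left(-1546 \right)} + C{\left(1580 \right)} = 0 - \frac{2073}{1580} = - \frac{2073}{1580}$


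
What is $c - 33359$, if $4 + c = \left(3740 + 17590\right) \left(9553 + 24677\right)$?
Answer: $730092537$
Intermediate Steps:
$c = 730125896$ ($c = -4 + \left(3740 + 17590\right) \left(9553 + 24677\right) = -4 + 21330 \cdot 34230 = -4 + 730125900 = 730125896$)
$c - 33359 = 730125896 - 33359 = 730092537$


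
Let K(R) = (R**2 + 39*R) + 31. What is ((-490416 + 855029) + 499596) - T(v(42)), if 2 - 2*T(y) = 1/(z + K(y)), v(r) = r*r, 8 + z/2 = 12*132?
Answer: 5502714808801/6367350 ≈ 8.6421e+5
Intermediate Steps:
z = 3152 (z = -16 + 2*(12*132) = -16 + 2*1584 = -16 + 3168 = 3152)
v(r) = r**2
K(R) = 31 + R**2 + 39*R
T(y) = 1 - 1/(2*(3183 + y**2 + 39*y)) (T(y) = 1 - 1/(2*(3152 + (31 + y**2 + 39*y))) = 1 - 1/(2*(3183 + y**2 + 39*y)))
((-490416 + 855029) + 499596) - T(v(42)) = ((-490416 + 855029) + 499596) - (6365/2 + (42**2)**2 + 39*42**2)/(3183 + (42**2)**2 + 39*42**2) = (364613 + 499596) - (6365/2 + 1764**2 + 39*1764)/(3183 + 1764**2 + 39*1764) = 864209 - (6365/2 + 3111696 + 68796)/(3183 + 3111696 + 68796) = 864209 - 6367349/(3183675*2) = 864209 - 1*6367349/6367350 = 864209 - 6367349/6367350 = 5502714808801/6367350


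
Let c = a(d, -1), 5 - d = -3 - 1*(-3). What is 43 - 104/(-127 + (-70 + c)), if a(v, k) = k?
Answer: 4309/99 ≈ 43.525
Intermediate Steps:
d = 5 (d = 5 - (-3 - 1*(-3)) = 5 - (-3 + 3) = 5 - 1*0 = 5 + 0 = 5)
c = -1
43 - 104/(-127 + (-70 + c)) = 43 - 104/(-127 + (-70 - 1)) = 43 - 104/(-127 - 71) = 43 - 104/(-198) = 43 - 1/198*(-104) = 43 + 52/99 = 4309/99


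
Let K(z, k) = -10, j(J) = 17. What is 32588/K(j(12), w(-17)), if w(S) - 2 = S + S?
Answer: -16294/5 ≈ -3258.8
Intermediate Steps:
w(S) = 2 + 2*S (w(S) = 2 + (S + S) = 2 + 2*S)
32588/K(j(12), w(-17)) = 32588/(-10) = 32588*(-1/10) = -16294/5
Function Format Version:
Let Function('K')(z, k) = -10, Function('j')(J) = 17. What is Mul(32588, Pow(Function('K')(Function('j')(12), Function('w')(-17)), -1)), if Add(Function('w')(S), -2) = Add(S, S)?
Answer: Rational(-16294, 5) ≈ -3258.8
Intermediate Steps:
Function('w')(S) = Add(2, Mul(2, S)) (Function('w')(S) = Add(2, Add(S, S)) = Add(2, Mul(2, S)))
Mul(32588, Pow(Function('K')(Function('j')(12), Function('w')(-17)), -1)) = Mul(32588, Pow(-10, -1)) = Mul(32588, Rational(-1, 10)) = Rational(-16294, 5)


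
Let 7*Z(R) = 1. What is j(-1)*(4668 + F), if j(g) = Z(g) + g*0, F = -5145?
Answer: -477/7 ≈ -68.143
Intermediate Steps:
Z(R) = ⅐ (Z(R) = (⅐)*1 = ⅐)
j(g) = ⅐ (j(g) = ⅐ + g*0 = ⅐ + 0 = ⅐)
j(-1)*(4668 + F) = (4668 - 5145)/7 = (⅐)*(-477) = -477/7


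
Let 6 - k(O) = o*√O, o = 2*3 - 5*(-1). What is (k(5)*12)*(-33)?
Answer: -2376 + 4356*√5 ≈ 7364.3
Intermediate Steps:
o = 11 (o = 6 + 5 = 11)
k(O) = 6 - 11*√O
(k(5)*12)*(-33) = ((6 - 11*√5)*12)*(-33) = (72 - 132*√5)*(-33) = -2376 + 4356*√5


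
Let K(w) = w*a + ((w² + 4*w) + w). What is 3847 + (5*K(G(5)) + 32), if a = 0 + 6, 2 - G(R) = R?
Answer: 3759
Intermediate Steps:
G(R) = 2 - R
a = 6
K(w) = w² + 11*w (K(w) = w*6 + ((w² + 4*w) + w) = 6*w + (w² + 5*w) = w² + 11*w)
3847 + (5*K(G(5)) + 32) = 3847 + (5*((2 - 1*5)*(11 + (2 - 1*5))) + 32) = 3847 + (5*((2 - 5)*(11 + (2 - 5))) + 32) = 3847 + (5*(-3*(11 - 3)) + 32) = 3847 + (5*(-3*8) + 32) = 3847 + (5*(-24) + 32) = 3847 + (-120 + 32) = 3847 - 88 = 3759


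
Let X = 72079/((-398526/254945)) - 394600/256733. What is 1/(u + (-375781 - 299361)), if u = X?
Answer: -102314775558/73794931446238951 ≈ -1.3865e-6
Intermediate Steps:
X = -4717929246459715/102314775558 (X = 72079/((-398526*1/254945)) - 394600*1/256733 = 72079/(-398526/254945) - 394600/256733 = 72079*(-254945/398526) - 394600/256733 = -18376180655/398526 - 394600/256733 = -4717929246459715/102314775558 ≈ -46112.)
u = -4717929246459715/102314775558 ≈ -46112.
1/(u + (-375781 - 299361)) = 1/(-4717929246459715/102314775558 + (-375781 - 299361)) = 1/(-4717929246459715/102314775558 - 675142) = 1/(-73794931446238951/102314775558) = -102314775558/73794931446238951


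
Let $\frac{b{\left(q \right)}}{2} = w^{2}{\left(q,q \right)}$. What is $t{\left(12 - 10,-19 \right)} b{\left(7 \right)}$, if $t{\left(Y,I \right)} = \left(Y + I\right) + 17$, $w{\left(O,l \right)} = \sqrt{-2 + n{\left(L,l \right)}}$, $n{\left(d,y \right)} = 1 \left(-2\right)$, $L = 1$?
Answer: $0$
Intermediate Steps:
$n{\left(d,y \right)} = -2$
$w{\left(O,l \right)} = 2 i$ ($w{\left(O,l \right)} = \sqrt{-2 - 2} = \sqrt{-4} = 2 i$)
$b{\left(q \right)} = -8$ ($b{\left(q \right)} = 2 \left(2 i\right)^{2} = 2 \left(-4\right) = -8$)
$t{\left(Y,I \right)} = 17 + I + Y$ ($t{\left(Y,I \right)} = \left(I + Y\right) + 17 = 17 + I + Y$)
$t{\left(12 - 10,-19 \right)} b{\left(7 \right)} = \left(17 - 19 + \left(12 - 10\right)\right) \left(-8\right) = \left(17 - 19 + 2\right) \left(-8\right) = 0 \left(-8\right) = 0$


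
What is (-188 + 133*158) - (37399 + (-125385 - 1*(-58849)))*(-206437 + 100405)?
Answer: -3089433558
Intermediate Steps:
(-188 + 133*158) - (37399 + (-125385 - 1*(-58849)))*(-206437 + 100405) = (-188 + 21014) - (37399 + (-125385 + 58849))*(-106032) = 20826 - (37399 - 66536)*(-106032) = 20826 - (-29137)*(-106032) = 20826 - 1*3089454384 = 20826 - 3089454384 = -3089433558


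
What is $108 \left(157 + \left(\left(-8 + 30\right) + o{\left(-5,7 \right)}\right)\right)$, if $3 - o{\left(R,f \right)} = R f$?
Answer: $23436$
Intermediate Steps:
$o{\left(R,f \right)} = 3 - R f$
$108 \left(157 + \left(\left(-8 + 30\right) + o{\left(-5,7 \right)}\right)\right) = 108 \left(157 + \left(\left(-8 + 30\right) - \left(-3 - 35\right)\right)\right) = 108 \left(157 + \left(22 + \left(3 + 35\right)\right)\right) = 108 \left(157 + \left(22 + 38\right)\right) = 108 \left(157 + 60\right) = 108 \cdot 217 = 23436$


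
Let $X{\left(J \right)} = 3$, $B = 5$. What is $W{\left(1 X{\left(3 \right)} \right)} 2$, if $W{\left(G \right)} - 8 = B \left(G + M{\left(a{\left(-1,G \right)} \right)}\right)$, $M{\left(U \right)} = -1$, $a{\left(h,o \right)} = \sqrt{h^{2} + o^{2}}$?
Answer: $36$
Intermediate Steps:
$W{\left(G \right)} = 3 + 5 G$ ($W{\left(G \right)} = 8 + 5 \left(G - 1\right) = 8 + 5 \left(-1 + G\right) = 8 + \left(-5 + 5 G\right) = 3 + 5 G$)
$W{\left(1 X{\left(3 \right)} \right)} 2 = \left(3 + 5 \cdot 1 \cdot 3\right) 2 = \left(3 + 5 \cdot 3\right) 2 = \left(3 + 15\right) 2 = 18 \cdot 2 = 36$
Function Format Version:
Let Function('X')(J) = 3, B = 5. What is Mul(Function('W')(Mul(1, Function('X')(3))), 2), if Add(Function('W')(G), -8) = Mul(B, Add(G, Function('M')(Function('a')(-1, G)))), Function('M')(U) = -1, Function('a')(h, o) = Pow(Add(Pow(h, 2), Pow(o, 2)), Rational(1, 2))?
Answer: 36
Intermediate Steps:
Function('W')(G) = Add(3, Mul(5, G)) (Function('W')(G) = Add(8, Mul(5, Add(G, -1))) = Add(8, Mul(5, Add(-1, G))) = Add(8, Add(-5, Mul(5, G))) = Add(3, Mul(5, G)))
Mul(Function('W')(Mul(1, Function('X')(3))), 2) = Mul(Add(3, Mul(5, Mul(1, 3))), 2) = Mul(Add(3, Mul(5, 3)), 2) = Mul(Add(3, 15), 2) = Mul(18, 2) = 36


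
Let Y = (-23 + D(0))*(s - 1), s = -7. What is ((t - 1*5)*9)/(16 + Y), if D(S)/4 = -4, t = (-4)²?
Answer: 99/328 ≈ 0.30183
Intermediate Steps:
t = 16
D(S) = -16 (D(S) = 4*(-4) = -16)
Y = 312 (Y = (-23 - 16)*(-7 - 1) = -39*(-8) = 312)
((t - 1*5)*9)/(16 + Y) = ((16 - 1*5)*9)/(16 + 312) = ((16 - 5)*9)/328 = (11*9)*(1/328) = 99*(1/328) = 99/328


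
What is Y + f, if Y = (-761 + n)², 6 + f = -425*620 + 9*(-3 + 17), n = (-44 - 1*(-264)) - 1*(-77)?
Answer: -48084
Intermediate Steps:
n = 297 (n = (-44 + 264) + 77 = 220 + 77 = 297)
f = -263380 (f = -6 + (-425*620 + 9*(-3 + 17)) = -6 + (-263500 + 9*14) = -6 + (-263500 + 126) = -6 - 263374 = -263380)
Y = 215296 (Y = (-761 + 297)² = (-464)² = 215296)
Y + f = 215296 - 263380 = -48084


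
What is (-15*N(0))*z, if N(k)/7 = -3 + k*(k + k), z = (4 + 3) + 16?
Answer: 7245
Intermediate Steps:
z = 23 (z = 7 + 16 = 23)
N(k) = -21 + 14*k² (N(k) = 7*(-3 + k*(k + k)) = 7*(-3 + k*(2*k)) = 7*(-3 + 2*k²) = -21 + 14*k²)
(-15*N(0))*z = -15*(-21 + 14*0²)*23 = -15*(-21 + 14*0)*23 = -15*(-21 + 0)*23 = -15*(-21)*23 = 315*23 = 7245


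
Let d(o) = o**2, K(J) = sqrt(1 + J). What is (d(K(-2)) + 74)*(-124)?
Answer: -9052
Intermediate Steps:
(d(K(-2)) + 74)*(-124) = ((sqrt(1 - 2))**2 + 74)*(-124) = ((sqrt(-1))**2 + 74)*(-124) = (I**2 + 74)*(-124) = (-1 + 74)*(-124) = 73*(-124) = -9052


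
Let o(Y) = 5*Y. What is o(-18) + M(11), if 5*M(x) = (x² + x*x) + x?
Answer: -197/5 ≈ -39.400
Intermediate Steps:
M(x) = x/5 + 2*x²/5 (M(x) = ((x² + x*x) + x)/5 = ((x² + x²) + x)/5 = (2*x² + x)/5 = (x + 2*x²)/5 = x/5 + 2*x²/5)
o(-18) + M(11) = 5*(-18) + (⅕)*11*(1 + 2*11) = -90 + (⅕)*11*(1 + 22) = -90 + (⅕)*11*23 = -90 + 253/5 = -197/5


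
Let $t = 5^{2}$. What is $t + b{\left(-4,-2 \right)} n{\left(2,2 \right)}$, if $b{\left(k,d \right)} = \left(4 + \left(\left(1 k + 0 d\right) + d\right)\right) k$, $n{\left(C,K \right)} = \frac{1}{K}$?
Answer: $29$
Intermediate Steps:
$b{\left(k,d \right)} = k \left(4 + d + k\right)$ ($b{\left(k,d \right)} = \left(4 + \left(\left(k + 0\right) + d\right)\right) k = \left(4 + \left(k + d\right)\right) k = \left(4 + \left(d + k\right)\right) k = \left(4 + d + k\right) k = k \left(4 + d + k\right)$)
$t = 25$
$t + b{\left(-4,-2 \right)} n{\left(2,2 \right)} = 25 + \frac{\left(-4\right) \left(4 - 2 - 4\right)}{2} = 25 + \left(-4\right) \left(-2\right) \frac{1}{2} = 25 + 8 \cdot \frac{1}{2} = 25 + 4 = 29$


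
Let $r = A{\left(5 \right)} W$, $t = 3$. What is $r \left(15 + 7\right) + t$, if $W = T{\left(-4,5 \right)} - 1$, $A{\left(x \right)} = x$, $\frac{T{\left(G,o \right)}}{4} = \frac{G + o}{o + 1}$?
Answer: $- \frac{101}{3} \approx -33.667$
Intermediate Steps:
$T{\left(G,o \right)} = \frac{4 \left(G + o\right)}{1 + o}$ ($T{\left(G,o \right)} = 4 \frac{G + o}{o + 1} = 4 \frac{G + o}{1 + o} = \frac{4 \left(G + o\right)}{1 + o}$)
$W = - \frac{1}{3}$ ($W = \frac{4 \left(-4 + 5\right)}{1 + 5} - 1 = 4 \cdot \frac{1}{6} \cdot 1 - 1 = \frac{2}{3} - 1 = - \frac{1}{3} \approx -0.33333$)
$r = - \frac{5}{3}$ ($r = 5 \left(- \frac{1}{3}\right) = - \frac{5}{3} \approx -1.6667$)
$r \left(15 + 7\right) + t = - \frac{5 \left(15 + 7\right)}{3} + 3 = \left(- \frac{5}{3}\right) 22 + 3 = - \frac{110}{3} + 3 = - \frac{101}{3}$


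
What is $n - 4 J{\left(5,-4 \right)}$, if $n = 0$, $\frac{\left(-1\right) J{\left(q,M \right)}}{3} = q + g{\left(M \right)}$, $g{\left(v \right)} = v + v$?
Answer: $-36$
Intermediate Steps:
$g{\left(v \right)} = 2 v$
$J{\left(q,M \right)} = - 6 M - 3 q$ ($J{\left(q,M \right)} = - 3 \left(q + 2 M\right) = - 6 M - 3 q$)
$n - 4 J{\left(5,-4 \right)} = 0 - 4 \left(\left(-6\right) \left(-4\right) - 15\right) = 0 - 4 \left(24 - 15\right) = 0 - 36 = -36$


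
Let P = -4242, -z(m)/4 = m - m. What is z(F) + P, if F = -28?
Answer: -4242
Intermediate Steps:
z(m) = 0 (z(m) = -4*(m - m) = -4*0 = 0)
z(F) + P = 0 - 4242 = -4242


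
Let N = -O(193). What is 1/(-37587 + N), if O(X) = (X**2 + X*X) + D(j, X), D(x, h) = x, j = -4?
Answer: -1/112081 ≈ -8.9221e-6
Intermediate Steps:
O(X) = -4 + 2*X**2 (O(X) = (X**2 + X*X) - 4 = (X**2 + X**2) - 4 = 2*X**2 - 4 = -4 + 2*X**2)
N = -74494 (N = -(-4 + 2*193**2) = -(-4 + 2*37249) = -(-4 + 74498) = -1*74494 = -74494)
1/(-37587 + N) = 1/(-37587 - 74494) = 1/(-112081) = -1/112081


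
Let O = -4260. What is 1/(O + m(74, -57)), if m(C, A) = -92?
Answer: -1/4352 ≈ -0.00022978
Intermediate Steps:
1/(O + m(74, -57)) = 1/(-4260 - 92) = 1/(-4352) = -1/4352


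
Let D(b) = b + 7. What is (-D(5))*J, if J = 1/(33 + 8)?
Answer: -12/41 ≈ -0.29268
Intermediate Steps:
D(b) = 7 + b
J = 1/41 ≈ 0.024390
(-D(5))*J = -(7 + 5)*(1/41) = -1*12*(1/41) = -12*1/41 = -12/41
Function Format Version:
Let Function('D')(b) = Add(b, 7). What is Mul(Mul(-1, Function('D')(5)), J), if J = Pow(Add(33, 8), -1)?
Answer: Rational(-12, 41) ≈ -0.29268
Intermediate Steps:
Function('D')(b) = Add(7, b)
J = Rational(1, 41) (J = Pow(41, -1) = Rational(1, 41) ≈ 0.024390)
Mul(Mul(-1, Function('D')(5)), J) = Mul(Mul(-1, Add(7, 5)), Rational(1, 41)) = Mul(Mul(-1, 12), Rational(1, 41)) = Mul(-12, Rational(1, 41)) = Rational(-12, 41)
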